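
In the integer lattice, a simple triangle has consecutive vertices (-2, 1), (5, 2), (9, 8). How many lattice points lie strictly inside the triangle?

18

Using the shoelace formula, 2A = |[(-2)·2 − 5·1] + [5·8 − 9·2] + [9·1 − (-2)·8]| = 38, so the area is 19.
Summing gcd(|Δx|,|Δy|) over the edges gives the boundary count: gcd(7,1) + gcd(4,6) + gcd(11,7) = 1+2+1 = 4.
Pick's theorem gives I = A − B/2 + 1 = 19 − 4/2 + 1 = 18.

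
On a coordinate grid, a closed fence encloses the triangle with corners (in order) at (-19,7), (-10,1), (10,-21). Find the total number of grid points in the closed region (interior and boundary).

Using the shoelace formula, 2A = |[(-19)·1 − (-10)·7] + [(-10)·(-21) − 10·1] + [10·7 − (-19)·(-21)]| = 78, so the area is 39.
Along each edge there are gcd(|Δx|,|Δy|)+1 lattice points, so counting each shared vertex once the boundary has gcd(9,6) + gcd(20,22) + gcd(29,28) = 3+2+1 = 6.
Pick's theorem gives I = A − B/2 + 1 = 39 − 6/2 + 1 = 37, so the closed region contains I + B = 37 + 6 = 43 lattice points.

43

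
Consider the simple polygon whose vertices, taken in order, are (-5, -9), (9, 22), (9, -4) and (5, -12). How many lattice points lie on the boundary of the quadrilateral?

The number of boundary lattice points is Σ gcd(|Δx|,|Δy|) = gcd(14,31) + gcd(0,26) + gcd(4,8) + gcd(10,3) = 1+26+4+1 = 32.

32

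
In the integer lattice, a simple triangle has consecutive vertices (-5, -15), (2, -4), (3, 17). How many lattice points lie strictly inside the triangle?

By the shoelace formula, twice the signed area is |[(-5)·(-4) − 2·(-15)] + [2·17 − 3·(-4)] + [3·(-15) − (-5)·17]| = 136, so the area is 68.
Summing gcd(|Δx|,|Δy|) over the edges gives the boundary count: gcd(7,11) + gcd(1,21) + gcd(8,32) = 1+1+8 = 10.
By Pick's theorem A = I + B/2 − 1, so I = 68 − 10/2 + 1 = 64.

64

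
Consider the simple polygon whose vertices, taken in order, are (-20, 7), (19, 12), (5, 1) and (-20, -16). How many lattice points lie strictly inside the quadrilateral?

455

By the shoelace formula, twice the signed area is |((-20)·12 − 19·7) + (19·1 − 5·12) + (5·(-16) − (-20)·1) + ((-20)·7 − (-20)·(-16))| = 934, so the area is 467.
Along each edge there are gcd(|Δx|,|Δy|)+1 lattice points, so counting each shared vertex once the boundary has gcd(39,5) + gcd(14,11) + gcd(25,17) + gcd(0,23) = 1+1+1+23 = 26.
Pick's theorem gives I = A − B/2 + 1 = 467 − 26/2 + 1 = 455.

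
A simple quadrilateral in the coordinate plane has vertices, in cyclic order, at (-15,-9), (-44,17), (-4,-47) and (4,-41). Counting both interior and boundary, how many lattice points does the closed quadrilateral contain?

600

Using the shoelace formula, 2A = |[(-15)·17 − (-44)·(-9)] + [(-44)·(-47) − (-4)·17] + [(-4)·(-41) − 4·(-47)] + [4·(-9) − (-15)·(-41)]| = 1186, so the area is 593.
Along each edge there are gcd(|Δx|,|Δy|)+1 lattice points, so counting each shared vertex once the boundary has gcd(29,26) + gcd(40,64) + gcd(8,6) + gcd(19,32) = 1+8+2+1 = 12.
Pick's theorem gives I = A − B/2 + 1 = 593 − 12/2 + 1 = 588, so the closed region contains I + B = 588 + 12 = 600 lattice points.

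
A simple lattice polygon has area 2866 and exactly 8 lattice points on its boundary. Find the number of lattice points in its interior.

Pick's theorem A = I + B/2 − 1 rearranges to I = A − B/2 + 1 = 2866 − 8/2 + 1 = 2863.

2863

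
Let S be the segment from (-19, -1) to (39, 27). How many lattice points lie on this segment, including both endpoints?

3

The number of lattice points on a segment between lattice points is gcd(|Δx|,|Δy|) + 1 = gcd(58,28) + 1 = 2 + 1 = 3.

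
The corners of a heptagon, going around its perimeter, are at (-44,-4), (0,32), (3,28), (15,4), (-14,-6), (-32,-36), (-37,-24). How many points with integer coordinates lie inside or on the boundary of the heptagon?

The shoelace formula gives twice the area as |[(-44)·32 − 0·(-4)] + [0·28 − 3·32] + [3·4 − 15·28] + [15·(-6) − (-14)·4] + [(-14)·(-36) − (-32)·(-6)] + [(-32)·(-24) − (-37)·(-36)] + [(-37)·(-4) − (-44)·(-24)]| = 3106, so the area is 1553.
The number of boundary lattice points is Σ gcd(|Δx|,|Δy|) = gcd(44,36) + gcd(3,4) + gcd(12,24) + gcd(29,10) + gcd(18,30) + gcd(5,12) + gcd(7,20) = 4+1+12+1+6+1+1 = 26.
Pick's theorem gives I = A − B/2 + 1 = 1553 − 26/2 + 1 = 1541, so the closed region contains I + B = 1541 + 26 = 1567 lattice points.

1567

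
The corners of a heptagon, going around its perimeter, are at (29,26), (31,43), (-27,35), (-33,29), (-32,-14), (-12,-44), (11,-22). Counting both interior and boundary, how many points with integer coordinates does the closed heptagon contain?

3695

By the shoelace formula, twice the signed area is |[29·43 − 31·26] + [31·35 − (-27)·43] + [(-27)·29 − (-33)·35] + [(-33)·(-14) − (-32)·29] + [(-32)·(-44) − (-12)·(-14)] + [(-12)·(-22) − 11·(-44)] + [11·26 − 29·(-22)]| = 7361, so the area is 3680.5.
Along each edge there are gcd(|Δx|,|Δy|)+1 lattice points, so counting each shared vertex once the boundary has gcd(2,17) + gcd(58,8) + gcd(6,6) + gcd(1,43) + gcd(20,30) + gcd(23,22) + gcd(18,48) = 1+2+6+1+10+1+6 = 27.
Pick's theorem gives I = A − B/2 + 1 = 3680.5 − 27/2 + 1 = 3668, so the closed region contains I + B = 3668 + 27 = 3695 lattice points.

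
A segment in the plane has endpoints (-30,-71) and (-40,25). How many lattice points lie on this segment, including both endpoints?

3

The number of lattice points on a segment between lattice points is gcd(|Δx|,|Δy|) + 1 = gcd(10,96) + 1 = 2 + 1 = 3.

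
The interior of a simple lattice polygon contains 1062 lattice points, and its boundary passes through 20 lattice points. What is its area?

1071

Pick's theorem states A = I + B/2 − 1, so A = 1062 + 20/2 − 1 = 1071.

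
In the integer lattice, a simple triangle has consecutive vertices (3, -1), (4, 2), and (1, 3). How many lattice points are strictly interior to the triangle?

4

Using the shoelace formula, 2A = |(3·2 − 4·(-1)) + (4·3 − 1·2) + (1·(-1) − 3·3)| = 10, so the area is 5.
Summing gcd(|Δx|,|Δy|) over the edges gives the boundary count: gcd(1,3) + gcd(3,1) + gcd(2,4) = 1+1+2 = 4.
Pick's theorem gives I = A − B/2 + 1 = 5 − 4/2 + 1 = 4.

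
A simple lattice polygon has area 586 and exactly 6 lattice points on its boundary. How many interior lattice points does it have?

584

Pick's theorem A = I + B/2 − 1 rearranges to I = A − B/2 + 1 = 586 − 6/2 + 1 = 584.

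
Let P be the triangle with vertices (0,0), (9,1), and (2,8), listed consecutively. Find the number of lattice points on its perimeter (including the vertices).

Along each edge there are gcd(|Δx|,|Δy|)+1 lattice points, so counting each shared vertex once the boundary has gcd(9,1) + gcd(7,7) + gcd(2,8) = 1+7+2 = 10.

10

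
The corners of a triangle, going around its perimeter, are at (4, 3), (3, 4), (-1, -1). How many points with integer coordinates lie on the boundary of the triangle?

3

Along each edge there are gcd(|Δx|,|Δy|)+1 lattice points, so counting each shared vertex once the boundary has gcd(1,1) + gcd(4,5) + gcd(5,4) = 1+1+1 = 3.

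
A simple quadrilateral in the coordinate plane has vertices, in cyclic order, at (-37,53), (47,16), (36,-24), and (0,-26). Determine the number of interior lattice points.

3341

The shoelace formula gives twice the area as |[(-37)·16 − 47·53] + [47·(-24) − 36·16] + [36·(-26) − 0·(-24)] + [0·53 − (-37)·(-26)]| = 6685, so the area is 6685/2.
Along each edge there are gcd(|Δx|,|Δy|)+1 lattice points, so counting each shared vertex once the boundary has gcd(84,37) + gcd(11,40) + gcd(36,2) + gcd(37,79) = 1+1+2+1 = 5.
By Pick's theorem A = I + B/2 − 1, so I = 6685/2 − 5/2 + 1 = 3341.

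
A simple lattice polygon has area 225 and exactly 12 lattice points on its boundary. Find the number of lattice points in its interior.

From Pick's theorem, I = A − B/2 + 1 = 225 − 12/2 + 1 = 220.

220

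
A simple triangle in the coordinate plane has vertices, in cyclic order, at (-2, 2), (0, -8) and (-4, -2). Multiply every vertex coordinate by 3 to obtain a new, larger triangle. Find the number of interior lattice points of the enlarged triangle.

118

By the shoelace formula, twice the signed area is |((-2)·(-8) − 0·2) + (0·(-2) − (-4)·(-8)) + ((-4)·2 − (-2)·(-2))| = 28, so the area is 14.
Along each edge there are gcd(|Δx|,|Δy|)+1 lattice points, so counting each shared vertex once the boundary has gcd(2,10) + gcd(4,6) + gcd(2,4) = 2+2+2 = 6.
Scaling by 3 multiplies the area by 3² = 9 (so the new area is 126) and multiplies the boundary lattice-point count by 3, giving 18.
By Pick's theorem, the interior count of the dilated polygon is 126 − 18/2 + 1 = 118.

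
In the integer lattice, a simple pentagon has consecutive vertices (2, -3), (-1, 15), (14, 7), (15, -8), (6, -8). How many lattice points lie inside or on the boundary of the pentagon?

249

By the shoelace formula, twice the signed area is |[2·15 − (-1)·(-3)] + [(-1)·7 − 14·15] + [14·(-8) − 15·7] + [15·(-8) − 6·(-8)] + [6·(-3) − 2·(-8)]| = 481, so the area is 240.5.
Summing gcd(|Δx|,|Δy|) over the edges gives the boundary count: gcd(3,18) + gcd(15,8) + gcd(1,15) + gcd(9,0) + gcd(4,5) = 3+1+1+9+1 = 15.
Pick's theorem gives I = A − B/2 + 1 = 240.5 − 15/2 + 1 = 234, so the closed region contains I + B = 234 + 15 = 249 lattice points.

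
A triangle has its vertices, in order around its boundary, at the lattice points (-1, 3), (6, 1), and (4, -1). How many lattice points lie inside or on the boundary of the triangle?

Using the shoelace formula, 2A = |((-1)·1 − 6·3) + (6·(-1) − 4·1) + (4·3 − (-1)·(-1))| = 18, so the area is 9.
Summing gcd(|Δx|,|Δy|) over the edges gives the boundary count: gcd(7,2) + gcd(2,2) + gcd(5,4) = 1+2+1 = 4.
Pick's theorem gives I = A − B/2 + 1 = 9 − 4/2 + 1 = 8, so the closed region contains I + B = 8 + 4 = 12 lattice points.

12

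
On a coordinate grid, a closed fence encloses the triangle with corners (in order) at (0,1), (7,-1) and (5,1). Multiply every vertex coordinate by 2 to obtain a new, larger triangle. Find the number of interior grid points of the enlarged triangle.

By the shoelace formula, twice the signed area is |[0·(-1) − 7·1] + [7·1 − 5·(-1)] + [5·1 − 0·1]| = 10, so the area is 5.
The number of boundary lattice points is Σ gcd(|Δx|,|Δy|) = gcd(7,2) + gcd(2,2) + gcd(5,0) = 1+2+5 = 8.
Scaling by 2 multiplies the area by 2² = 4 (so the new area is 20) and multiplies the boundary lattice-point count by 2, giving 16.
By Pick's theorem, the interior count of the dilated polygon is 20 − 16/2 + 1 = 13.

13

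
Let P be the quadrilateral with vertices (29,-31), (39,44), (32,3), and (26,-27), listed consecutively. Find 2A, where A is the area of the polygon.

229

By the shoelace formula, twice the signed area is |(29·44 − 39·(-31)) + (39·3 − 32·44) + (32·(-27) − 26·3) + (26·(-31) − 29·(-27))| = 229, so the area is 114.5.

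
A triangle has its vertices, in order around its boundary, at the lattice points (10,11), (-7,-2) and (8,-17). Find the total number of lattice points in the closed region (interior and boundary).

By the shoelace formula, twice the signed area is |(10·(-2) − (-7)·11) + ((-7)·(-17) − 8·(-2)) + (8·11 − 10·(-17))| = 450, so the area is 225.
Along each edge there are gcd(|Δx|,|Δy|)+1 lattice points, so counting each shared vertex once the boundary has gcd(17,13) + gcd(15,15) + gcd(2,28) = 1+15+2 = 18.
Pick's theorem gives I = A − B/2 + 1 = 225 − 18/2 + 1 = 217, so the closed region contains I + B = 217 + 18 = 235 lattice points.

235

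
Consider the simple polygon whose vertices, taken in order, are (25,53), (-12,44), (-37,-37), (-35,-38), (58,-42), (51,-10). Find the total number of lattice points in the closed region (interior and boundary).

6058

By the shoelace formula, twice the signed area is |(25·44 − (-12)·53) + ((-12)·(-37) − (-37)·44) + ((-37)·(-38) − (-35)·(-37)) + ((-35)·(-42) − 58·(-38)) + (58·(-10) − 51·(-42)) + (51·53 − 25·(-10))| = 12108, so the area is 6054.
The number of boundary lattice points is Σ gcd(|Δx|,|Δy|) = gcd(37,9) + gcd(25,81) + gcd(2,1) + gcd(93,4) + gcd(7,32) + gcd(26,63) = 1+1+1+1+1+1 = 6.
Pick's theorem gives I = A − B/2 + 1 = 6054 − 6/2 + 1 = 6052, so the closed region contains I + B = 6052 + 6 = 6058 lattice points.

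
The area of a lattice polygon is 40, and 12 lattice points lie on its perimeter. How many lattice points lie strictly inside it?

35

Pick's theorem A = I + B/2 − 1 rearranges to I = A − B/2 + 1 = 40 − 12/2 + 1 = 35.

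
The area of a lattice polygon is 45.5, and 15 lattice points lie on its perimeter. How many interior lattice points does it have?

39

From Pick's theorem, I = A − B/2 + 1 = 45.5 − 15/2 + 1 = 39.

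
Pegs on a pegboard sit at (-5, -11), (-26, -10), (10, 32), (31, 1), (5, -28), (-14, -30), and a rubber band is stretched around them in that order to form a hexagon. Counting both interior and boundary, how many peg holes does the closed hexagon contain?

By the shoelace formula, twice the signed area is |((-5)·(-10) − (-26)·(-11)) + ((-26)·32 − 10·(-10)) + (10·1 − 31·32) + (31·(-28) − 5·1) + (5·(-30) − (-14)·(-28)) + ((-14)·(-11) − (-5)·(-30))| = 3361, so the area is 3361/2.
Summing gcd(|Δx|,|Δy|) over the edges gives the boundary count: gcd(21,1) + gcd(36,42) + gcd(21,31) + gcd(26,29) + gcd(19,2) + gcd(9,19) = 1+6+1+1+1+1 = 11.
Pick's theorem gives I = A − B/2 + 1 = 3361/2 − 11/2 + 1 = 1676, so the closed region contains I + B = 1676 + 11 = 1687 lattice points.

1687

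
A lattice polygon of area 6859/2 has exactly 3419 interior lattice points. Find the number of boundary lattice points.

Pick's theorem gives A = I + B/2 − 1, so B = 2(A − I + 1) = 2(6859/2 − 3419 + 1) = 23.

23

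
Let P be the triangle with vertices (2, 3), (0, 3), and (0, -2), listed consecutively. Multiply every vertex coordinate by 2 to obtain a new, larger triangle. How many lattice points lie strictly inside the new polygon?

13

Using the shoelace formula, 2A = |(2·3 − 0·3) + (0·(-2) − 0·3) + (0·3 − 2·(-2))| = 10, so the area is 5.
The number of boundary lattice points is Σ gcd(|Δx|,|Δy|) = gcd(2,0) + gcd(0,5) + gcd(2,5) = 2+5+1 = 8.
Scaling by 2 multiplies the area by 2² = 4 (so the new area is 20) and multiplies the boundary lattice-point count by 2, giving 16.
By Pick's theorem, the interior count of the dilated polygon is 20 − 16/2 + 1 = 13.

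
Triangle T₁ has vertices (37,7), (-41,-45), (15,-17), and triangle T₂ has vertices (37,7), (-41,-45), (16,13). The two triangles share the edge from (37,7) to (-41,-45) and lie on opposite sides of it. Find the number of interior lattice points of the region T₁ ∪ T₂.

1128

The union is the simple quadrilateral with vertices (37,7), (15,-17), (-41,-45), (16,13) in order.
The shoelace formula gives twice the area as |[37·(-17) − 15·7] + [15·(-45) − (-41)·(-17)] + [(-41)·13 − 16·(-45)] + [16·7 − 37·13]| = 2288, so the area is 1144.
Along each edge there are gcd(|Δx|,|Δy|)+1 lattice points, so counting each shared vertex once the boundary has gcd(22,24) + gcd(56,28) + gcd(57,58) + gcd(21,6) = 2+28+1+3 = 34.
By Pick's theorem I = A − B/2 + 1 = 1144 − 34/2 + 1 = 1128.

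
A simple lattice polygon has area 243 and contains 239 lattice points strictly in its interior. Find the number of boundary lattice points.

10

Pick's theorem gives A = I + B/2 − 1, so B = 2(A − I + 1) = 2(243 − 239 + 1) = 10.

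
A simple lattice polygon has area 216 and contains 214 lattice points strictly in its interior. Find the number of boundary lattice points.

Pick's theorem gives A = I + B/2 − 1, so B = 2(A − I + 1) = 2(216 − 214 + 1) = 6.

6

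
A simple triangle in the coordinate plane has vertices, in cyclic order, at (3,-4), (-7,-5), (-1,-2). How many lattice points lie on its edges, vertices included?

6

The number of boundary lattice points is Σ gcd(|Δx|,|Δy|) = gcd(10,1) + gcd(6,3) + gcd(4,2) = 1+3+2 = 6.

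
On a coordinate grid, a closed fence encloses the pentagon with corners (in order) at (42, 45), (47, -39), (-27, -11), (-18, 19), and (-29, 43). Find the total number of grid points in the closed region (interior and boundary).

By the shoelace formula, twice the signed area is |(42·(-39) − 47·45) + (47·(-11) − (-27)·(-39)) + ((-27)·19 − (-18)·(-11)) + ((-18)·43 − (-29)·19) + ((-29)·45 − 42·43)| = 9368, so the area is 4684.
Along each edge there are gcd(|Δx|,|Δy|)+1 lattice points, so counting each shared vertex once the boundary has gcd(5,84) + gcd(74,28) + gcd(9,30) + gcd(11,24) + gcd(71,2) = 1+2+3+1+1 = 8.
Pick's theorem gives I = A − B/2 + 1 = 4684 − 8/2 + 1 = 4681, so the closed region contains I + B = 4681 + 8 = 4689 lattice points.

4689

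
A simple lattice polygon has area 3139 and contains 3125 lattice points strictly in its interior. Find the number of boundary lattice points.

Pick's theorem gives A = I + B/2 − 1, so B = 2(A − I + 1) = 2(3139 − 3125 + 1) = 30.

30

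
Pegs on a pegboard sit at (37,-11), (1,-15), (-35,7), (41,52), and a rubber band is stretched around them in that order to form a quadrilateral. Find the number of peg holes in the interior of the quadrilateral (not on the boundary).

2769

Using the shoelace formula, 2A = |[37·(-15) − 1·(-11)] + [1·7 − (-35)·(-15)] + [(-35)·52 − 41·7] + [41·(-11) − 37·52]| = 5544, so the area is 2772.
Summing gcd(|Δx|,|Δy|) over the edges gives the boundary count: gcd(36,4) + gcd(36,22) + gcd(76,45) + gcd(4,63) = 4+2+1+1 = 8.
By Pick's theorem A = I + B/2 − 1, so I = 2772 − 8/2 + 1 = 2769.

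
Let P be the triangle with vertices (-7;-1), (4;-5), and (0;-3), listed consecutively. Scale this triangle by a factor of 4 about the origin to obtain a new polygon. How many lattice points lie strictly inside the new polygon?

41

The shoelace formula gives twice the area as |((-7)·(-5) − 4·(-1)) + (4·(-3) − 0·(-5)) + (0·(-1) − (-7)·(-3))| = 6, so the area is 3.
Along each edge there are gcd(|Δx|,|Δy|)+1 lattice points, so counting each shared vertex once the boundary has gcd(11,4) + gcd(4,2) + gcd(7,2) = 1+2+1 = 4.
Scaling by 4 multiplies the area by 4² = 16 (so the new area is 48) and multiplies the boundary lattice-point count by 4, giving 16.
By Pick's theorem, the interior count of the dilated polygon is 48 − 16/2 + 1 = 41.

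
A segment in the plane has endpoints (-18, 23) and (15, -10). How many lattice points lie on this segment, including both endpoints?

The number of lattice points on a segment between lattice points is gcd(|Δx|,|Δy|) + 1 = gcd(33,33) + 1 = 33 + 1 = 34.

34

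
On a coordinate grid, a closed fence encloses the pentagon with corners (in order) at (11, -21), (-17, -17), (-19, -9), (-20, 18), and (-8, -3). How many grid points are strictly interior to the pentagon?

Using the shoelace formula, 2A = |(11·(-17) − (-17)·(-21)) + ((-17)·(-9) − (-19)·(-17)) + ((-19)·18 − (-20)·(-9)) + ((-20)·(-3) − (-8)·18) + ((-8)·(-21) − 11·(-3))| = 831, so the area is 415.5.
The number of boundary lattice points is Σ gcd(|Δx|,|Δy|) = gcd(28,4) + gcd(2,8) + gcd(1,27) + gcd(12,21) + gcd(19,18) = 4+2+1+3+1 = 11.
Pick's theorem gives I = A − B/2 + 1 = 415.5 − 11/2 + 1 = 411.

411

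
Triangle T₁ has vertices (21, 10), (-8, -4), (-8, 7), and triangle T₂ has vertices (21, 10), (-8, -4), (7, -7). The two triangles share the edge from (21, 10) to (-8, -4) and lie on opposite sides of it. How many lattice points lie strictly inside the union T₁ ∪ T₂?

301

The union is the simple quadrilateral with vertices (21, 10), (-8, 7), (-8, -4), (7, -7) in order.
The shoelace formula gives twice the area as |[21·7 − (-8)·10] + [(-8)·(-4) − (-8)·7] + [(-8)·(-7) − 7·(-4)] + [7·10 − 21·(-7)]| = 616, so the area is 308.
Summing gcd(|Δx|,|Δy|) over the edges gives the boundary count: gcd(29,3) + gcd(0,11) + gcd(15,3) + gcd(14,17) = 1+11+3+1 = 16.
By Pick's theorem I = A − B/2 + 1 = 308 − 16/2 + 1 = 301.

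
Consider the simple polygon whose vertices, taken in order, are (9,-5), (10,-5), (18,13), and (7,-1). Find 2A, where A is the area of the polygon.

90

By the shoelace formula, twice the signed area is |[9·(-5) − 10·(-5)] + [10·13 − 18·(-5)] + [18·(-1) − 7·13] + [7·(-5) − 9·(-1)]| = 90, so the area is 45.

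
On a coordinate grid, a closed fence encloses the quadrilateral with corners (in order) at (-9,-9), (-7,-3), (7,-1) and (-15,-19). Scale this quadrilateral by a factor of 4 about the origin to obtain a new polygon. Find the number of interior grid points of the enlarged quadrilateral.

The shoelace formula gives twice the area as |[(-9)·(-3) − (-7)·(-9)] + [(-7)·(-1) − 7·(-3)] + [7·(-19) − (-15)·(-1)] + [(-15)·(-9) − (-9)·(-19)]| = 192, so the area is 96.
Along each edge there are gcd(|Δx|,|Δy|)+1 lattice points, so counting each shared vertex once the boundary has gcd(2,6) + gcd(14,2) + gcd(22,18) + gcd(6,10) = 2+2+2+2 = 8.
Scaling by 4 multiplies the area by 4² = 16 (so the new area is 1536) and multiplies the boundary lattice-point count by 4, giving 32.
By Pick's theorem, the interior count of the dilated polygon is 1536 − 32/2 + 1 = 1521.

1521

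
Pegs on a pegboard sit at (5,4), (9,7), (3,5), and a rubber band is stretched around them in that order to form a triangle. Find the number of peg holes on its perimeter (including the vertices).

Along each edge there are gcd(|Δx|,|Δy|)+1 lattice points, so counting each shared vertex once the boundary has gcd(4,3) + gcd(6,2) + gcd(2,1) = 1+2+1 = 4.

4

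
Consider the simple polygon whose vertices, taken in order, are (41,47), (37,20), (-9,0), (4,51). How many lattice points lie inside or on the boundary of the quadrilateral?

1554

Using the shoelace formula, 2A = |(41·20 − 37·47) + (37·0 − (-9)·20) + ((-9)·51 − 4·0) + (4·47 − 41·51)| = 3101, so the area is 1550.5.
The number of boundary lattice points is Σ gcd(|Δx|,|Δy|) = gcd(4,27) + gcd(46,20) + gcd(13,51) + gcd(37,4) = 1+2+1+1 = 5.
Pick's theorem gives I = A − B/2 + 1 = 1550.5 − 5/2 + 1 = 1549, so the closed region contains I + B = 1549 + 5 = 1554 lattice points.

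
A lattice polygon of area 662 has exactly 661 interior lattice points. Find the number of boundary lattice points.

Pick's theorem gives A = I + B/2 − 1, so B = 2(A − I + 1) = 2(662 − 661 + 1) = 4.

4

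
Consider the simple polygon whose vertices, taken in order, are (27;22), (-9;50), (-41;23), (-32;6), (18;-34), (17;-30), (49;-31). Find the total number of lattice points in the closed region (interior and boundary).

The shoelace formula gives twice the area as |(27·50 − (-9)·22) + ((-9)·23 − (-41)·50) + ((-41)·6 − (-32)·23) + ((-32)·(-34) − 18·6) + (18·(-30) − 17·(-34)) + (17·(-31) − 49·(-30)) + (49·22 − 27·(-31))| = 7757, so the area is 7757/2.
The number of boundary lattice points is Σ gcd(|Δx|,|Δy|) = gcd(36,28) + gcd(32,27) + gcd(9,17) + gcd(50,40) + gcd(1,4) + gcd(32,1) + gcd(22,53) = 4+1+1+10+1+1+1 = 19.
Pick's theorem gives I = A − B/2 + 1 = 7757/2 − 19/2 + 1 = 3870, so the closed region contains I + B = 3870 + 19 = 3889 lattice points.

3889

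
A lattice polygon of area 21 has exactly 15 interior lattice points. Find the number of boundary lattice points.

14

Pick's theorem gives A = I + B/2 − 1, so B = 2(A − I + 1) = 2(21 − 15 + 1) = 14.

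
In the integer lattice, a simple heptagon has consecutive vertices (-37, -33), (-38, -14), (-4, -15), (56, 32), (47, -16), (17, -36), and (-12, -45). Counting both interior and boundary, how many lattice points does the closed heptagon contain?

By the shoelace formula, twice the signed area is |[(-37)·(-14) − (-38)·(-33)] + [(-38)·(-15) − (-4)·(-14)] + [(-4)·32 − 56·(-15)] + [56·(-16) − 47·32] + [47·(-36) − 17·(-16)] + [17·(-45) − (-12)·(-36)] + [(-12)·(-33) − (-37)·(-45)]| = 5796, so the area is 2898.
Along each edge there are gcd(|Δx|,|Δy|)+1 lattice points, so counting each shared vertex once the boundary has gcd(1,19) + gcd(34,1) + gcd(60,47) + gcd(9,48) + gcd(30,20) + gcd(29,9) + gcd(25,12) = 1+1+1+3+10+1+1 = 18.
Pick's theorem gives I = A − B/2 + 1 = 2898 − 18/2 + 1 = 2890, so the closed region contains I + B = 2890 + 18 = 2908 lattice points.

2908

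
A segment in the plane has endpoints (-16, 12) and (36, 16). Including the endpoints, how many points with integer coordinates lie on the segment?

The number of lattice points on a segment between lattice points is gcd(|Δx|,|Δy|) + 1 = gcd(52,4) + 1 = 4 + 1 = 5.

5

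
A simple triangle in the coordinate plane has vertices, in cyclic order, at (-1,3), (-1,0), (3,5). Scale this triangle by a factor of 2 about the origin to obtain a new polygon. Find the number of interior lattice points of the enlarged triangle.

Using the shoelace formula, 2A = |((-1)·0 − (-1)·3) + ((-1)·5 − 3·0) + (3·3 − (-1)·5)| = 12, so the area is 6.
Along each edge there are gcd(|Δx|,|Δy|)+1 lattice points, so counting each shared vertex once the boundary has gcd(0,3) + gcd(4,5) + gcd(4,2) = 3+1+2 = 6.
Scaling by 2 multiplies the area by 2² = 4 (so the new area is 24) and multiplies the boundary lattice-point count by 2, giving 12.
By Pick's theorem, the interior count of the dilated polygon is 24 − 12/2 + 1 = 19.

19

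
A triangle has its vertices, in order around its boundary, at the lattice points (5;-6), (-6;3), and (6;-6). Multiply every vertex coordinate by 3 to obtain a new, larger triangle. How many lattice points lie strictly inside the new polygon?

By the shoelace formula, twice the signed area is |[5·3 − (-6)·(-6)] + [(-6)·(-6) − 6·3] + [6·(-6) − 5·(-6)]| = 9, so the area is 9/2.
The number of boundary lattice points is Σ gcd(|Δx|,|Δy|) = gcd(11,9) + gcd(12,9) + gcd(1,0) = 1+3+1 = 5.
Scaling by 3 multiplies the area by 3² = 9 (so the new area is 81/2) and multiplies the boundary lattice-point count by 3, giving 15.
By Pick's theorem, the interior count of the dilated polygon is 81/2 − 15/2 + 1 = 34.

34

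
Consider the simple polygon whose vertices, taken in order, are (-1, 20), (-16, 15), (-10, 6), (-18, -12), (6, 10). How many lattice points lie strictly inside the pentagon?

299

Using the shoelace formula, 2A = |((-1)·15 − (-16)·20) + ((-16)·6 − (-10)·15) + ((-10)·(-12) − (-18)·6) + ((-18)·10 − 6·(-12)) + (6·20 − (-1)·10)| = 609, so the area is 304.5.
The number of boundary lattice points is Σ gcd(|Δx|,|Δy|) = gcd(15,5) + gcd(6,9) + gcd(8,18) + gcd(24,22) + gcd(7,10) = 5+3+2+2+1 = 13.
Pick's theorem gives I = A − B/2 + 1 = 304.5 − 13/2 + 1 = 299.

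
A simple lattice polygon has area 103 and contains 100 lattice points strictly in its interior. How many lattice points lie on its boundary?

Pick's theorem gives A = I + B/2 − 1, so B = 2(A − I + 1) = 2(103 − 100 + 1) = 8.

8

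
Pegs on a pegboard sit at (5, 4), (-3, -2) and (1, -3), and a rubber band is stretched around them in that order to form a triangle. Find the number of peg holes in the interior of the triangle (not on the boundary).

By the shoelace formula, twice the signed area is |(5·(-2) − (-3)·4) + ((-3)·(-3) − 1·(-2)) + (1·4 − 5·(-3))| = 32, so the area is 16.
Summing gcd(|Δx|,|Δy|) over the edges gives the boundary count: gcd(8,6) + gcd(4,1) + gcd(4,7) = 2+1+1 = 4.
Pick's theorem gives I = A − B/2 + 1 = 16 − 4/2 + 1 = 15.

15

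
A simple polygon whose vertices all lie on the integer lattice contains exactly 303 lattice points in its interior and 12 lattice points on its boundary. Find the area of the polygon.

308

Pick's theorem states A = I + B/2 − 1, so A = 303 + 12/2 − 1 = 308.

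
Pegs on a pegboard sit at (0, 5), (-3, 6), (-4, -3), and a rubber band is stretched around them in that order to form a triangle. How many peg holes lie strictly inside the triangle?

Using the shoelace formula, 2A = |[0·6 − (-3)·5] + [(-3)·(-3) − (-4)·6] + [(-4)·5 − 0·(-3)]| = 28, so the area is 14.
Along each edge there are gcd(|Δx|,|Δy|)+1 lattice points, so counting each shared vertex once the boundary has gcd(3,1) + gcd(1,9) + gcd(4,8) = 1+1+4 = 6.
By Pick's theorem A = I + B/2 − 1, so I = 14 − 6/2 + 1 = 12.

12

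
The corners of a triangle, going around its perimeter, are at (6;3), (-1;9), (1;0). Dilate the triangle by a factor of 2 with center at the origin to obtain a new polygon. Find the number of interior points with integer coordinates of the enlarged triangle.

The shoelace formula gives twice the area as |[6·9 − (-1)·3] + [(-1)·0 − 1·9] + [1·3 − 6·0]| = 51, so the area is 25.5.
The number of boundary lattice points is Σ gcd(|Δx|,|Δy|) = gcd(7,6) + gcd(2,9) + gcd(5,3) = 1+1+1 = 3.
Scaling by 2 multiplies the area by 2² = 4 (so the new area is 102) and multiplies the boundary lattice-point count by 2, giving 6.
By Pick's theorem, the interior count of the dilated polygon is 102 − 6/2 + 1 = 100.

100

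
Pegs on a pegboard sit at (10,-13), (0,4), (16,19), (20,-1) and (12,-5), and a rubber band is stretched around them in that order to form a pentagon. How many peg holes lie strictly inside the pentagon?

By the shoelace formula, twice the signed area is |[10·4 − 0·(-13)] + [0·19 − 16·4] + [16·(-1) − 20·19] + [20·(-5) − 12·(-1)] + [12·(-13) − 10·(-5)]| = 614, so the area is 307.
Along each edge there are gcd(|Δx|,|Δy|)+1 lattice points, so counting each shared vertex once the boundary has gcd(10,17) + gcd(16,15) + gcd(4,20) + gcd(8,4) + gcd(2,8) = 1+1+4+4+2 = 12.
Pick's theorem gives I = A − B/2 + 1 = 307 − 12/2 + 1 = 302.

302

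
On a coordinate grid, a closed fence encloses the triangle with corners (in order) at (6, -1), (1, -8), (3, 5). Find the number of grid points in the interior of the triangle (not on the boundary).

24

By the shoelace formula, twice the signed area is |(6·(-8) − 1·(-1)) + (1·5 − 3·(-8)) + (3·(-1) − 6·5)| = 51, so the area is 25.5.
Summing gcd(|Δx|,|Δy|) over the edges gives the boundary count: gcd(5,7) + gcd(2,13) + gcd(3,6) = 1+1+3 = 5.
Pick's theorem gives I = A − B/2 + 1 = 25.5 − 5/2 + 1 = 24.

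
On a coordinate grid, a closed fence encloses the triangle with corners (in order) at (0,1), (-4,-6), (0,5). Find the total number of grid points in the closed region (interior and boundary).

12

Using the shoelace formula, 2A = |[0·(-6) − (-4)·1] + [(-4)·5 − 0·(-6)] + [0·1 − 0·5]| = 16, so the area is 8.
Along each edge there are gcd(|Δx|,|Δy|)+1 lattice points, so counting each shared vertex once the boundary has gcd(4,7) + gcd(4,11) + gcd(0,4) = 1+1+4 = 6.
Pick's theorem gives I = A − B/2 + 1 = 8 − 6/2 + 1 = 6, so the closed region contains I + B = 6 + 6 = 12 lattice points.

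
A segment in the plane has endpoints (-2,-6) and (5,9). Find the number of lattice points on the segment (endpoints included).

2

The number of lattice points on a segment between lattice points is gcd(|Δx|,|Δy|) + 1 = gcd(7,15) + 1 = 1 + 1 = 2.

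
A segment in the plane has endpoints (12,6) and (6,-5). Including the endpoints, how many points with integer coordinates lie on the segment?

2

The number of lattice points on a segment between lattice points is gcd(|Δx|,|Δy|) + 1 = gcd(6,11) + 1 = 1 + 1 = 2.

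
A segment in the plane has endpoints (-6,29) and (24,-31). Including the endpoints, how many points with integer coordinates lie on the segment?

31

The number of lattice points on a segment between lattice points is gcd(|Δx|,|Δy|) + 1 = gcd(30,60) + 1 = 30 + 1 = 31.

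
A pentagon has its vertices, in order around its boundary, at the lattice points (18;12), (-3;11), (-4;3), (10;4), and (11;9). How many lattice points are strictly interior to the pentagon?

Using the shoelace formula, 2A = |(18·11 − (-3)·12) + ((-3)·3 − (-4)·11) + ((-4)·4 − 10·3) + (10·9 − 11·4) + (11·12 − 18·9)| = 239, so the area is 239/2.
Summing gcd(|Δx|,|Δy|) over the edges gives the boundary count: gcd(21,1) + gcd(1,8) + gcd(14,1) + gcd(1,5) + gcd(7,3) = 1+1+1+1+1 = 5.
By Pick's theorem A = I + B/2 − 1, so I = 239/2 − 5/2 + 1 = 118.

118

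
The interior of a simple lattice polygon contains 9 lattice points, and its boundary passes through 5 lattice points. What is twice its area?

21

Pick's theorem states A = I + B/2 − 1, so A = 9 + 5/2 − 1 = 21/2.
Hence 2A = 21.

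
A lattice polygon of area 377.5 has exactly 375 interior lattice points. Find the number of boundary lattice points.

7

Pick's theorem gives A = I + B/2 − 1, so B = 2(A − I + 1) = 2(377.5 − 375 + 1) = 7.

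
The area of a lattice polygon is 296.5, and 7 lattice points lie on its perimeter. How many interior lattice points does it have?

294

Pick's theorem A = I + B/2 − 1 rearranges to I = A − B/2 + 1 = 296.5 − 7/2 + 1 = 294.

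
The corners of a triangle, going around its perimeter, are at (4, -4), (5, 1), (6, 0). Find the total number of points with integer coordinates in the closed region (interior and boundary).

6

By the shoelace formula, twice the signed area is |[4·1 − 5·(-4)] + [5·0 − 6·1] + [6·(-4) − 4·0]| = 6, so the area is 3.
Summing gcd(|Δx|,|Δy|) over the edges gives the boundary count: gcd(1,5) + gcd(1,1) + gcd(2,4) = 1+1+2 = 4.
Pick's theorem gives I = A − B/2 + 1 = 3 − 4/2 + 1 = 2, so the closed region contains I + B = 2 + 4 = 6 lattice points.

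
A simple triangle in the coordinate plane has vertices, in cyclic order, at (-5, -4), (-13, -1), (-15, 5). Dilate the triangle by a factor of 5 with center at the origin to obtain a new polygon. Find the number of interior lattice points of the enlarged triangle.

516

Using the shoelace formula, 2A = |((-5)·(-1) − (-13)·(-4)) + ((-13)·5 − (-15)·(-1)) + ((-15)·(-4) − (-5)·5)| = 42, so the area is 21.
Summing gcd(|Δx|,|Δy|) over the edges gives the boundary count: gcd(8,3) + gcd(2,6) + gcd(10,9) = 1+2+1 = 4.
Scaling by 5 multiplies the area by 5² = 25 (so the new area is 525) and multiplies the boundary lattice-point count by 5, giving 20.
By Pick's theorem, the interior count of the dilated polygon is 525 − 20/2 + 1 = 516.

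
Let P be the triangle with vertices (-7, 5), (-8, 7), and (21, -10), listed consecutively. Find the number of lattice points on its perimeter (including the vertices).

The number of boundary lattice points is Σ gcd(|Δx|,|Δy|) = gcd(1,2) + gcd(29,17) + gcd(28,15) = 1+1+1 = 3.

3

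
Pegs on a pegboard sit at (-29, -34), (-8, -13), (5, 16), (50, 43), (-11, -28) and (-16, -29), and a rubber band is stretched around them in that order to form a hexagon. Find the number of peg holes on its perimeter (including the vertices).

Along each edge there are gcd(|Δx|,|Δy|)+1 lattice points, so counting each shared vertex once the boundary has gcd(21,21) + gcd(13,29) + gcd(45,27) + gcd(61,71) + gcd(5,1) + gcd(13,5) = 21+1+9+1+1+1 = 34.

34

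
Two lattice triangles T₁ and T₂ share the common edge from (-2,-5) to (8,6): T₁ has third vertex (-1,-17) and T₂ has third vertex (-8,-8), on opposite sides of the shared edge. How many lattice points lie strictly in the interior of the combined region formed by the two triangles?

81

The union is the simple quadrilateral with vertices (-2,-5), (-1,-17), (8,6), (-8,-8) in order.
By the shoelace formula, twice the signed area is |[(-2)·(-17) − (-1)·(-5)] + [(-1)·6 − 8·(-17)] + [8·(-8) − (-8)·6] + [(-8)·(-5) − (-2)·(-8)]| = 167, so the area is 83.5.
The number of boundary lattice points is Σ gcd(|Δx|,|Δy|) = gcd(1,12) + gcd(9,23) + gcd(16,14) + gcd(6,3) = 1+1+2+3 = 7.
By Pick's theorem I = A − B/2 + 1 = 83.5 − 7/2 + 1 = 81.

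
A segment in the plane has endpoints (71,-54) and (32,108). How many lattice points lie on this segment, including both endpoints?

4

The number of lattice points on a segment between lattice points is gcd(|Δx|,|Δy|) + 1 = gcd(39,162) + 1 = 3 + 1 = 4.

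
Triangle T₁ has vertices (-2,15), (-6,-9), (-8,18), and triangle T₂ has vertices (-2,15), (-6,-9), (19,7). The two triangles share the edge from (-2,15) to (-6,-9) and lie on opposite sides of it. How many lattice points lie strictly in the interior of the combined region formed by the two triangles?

344

The union is the simple quadrilateral with vertices (-2,15), (-8,18), (-6,-9), (19,7) in order.
By the shoelace formula, twice the signed area is |((-2)·18 − (-8)·15) + ((-8)·(-9) − (-6)·18) + ((-6)·7 − 19·(-9)) + (19·15 − (-2)·7)| = 692, so the area is 346.
Summing gcd(|Δx|,|Δy|) over the edges gives the boundary count: gcd(6,3) + gcd(2,27) + gcd(25,16) + gcd(21,8) = 3+1+1+1 = 6.
By Pick's theorem I = A − B/2 + 1 = 346 − 6/2 + 1 = 344.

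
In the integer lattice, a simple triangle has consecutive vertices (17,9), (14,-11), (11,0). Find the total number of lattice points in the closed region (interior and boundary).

50

By the shoelace formula, twice the signed area is |[17·(-11) − 14·9] + [14·0 − 11·(-11)] + [11·9 − 17·0]| = 93, so the area is 93/2.
The number of boundary lattice points is Σ gcd(|Δx|,|Δy|) = gcd(3,20) + gcd(3,11) + gcd(6,9) = 1+1+3 = 5.
Pick's theorem gives I = A − B/2 + 1 = 93/2 − 5/2 + 1 = 45, so the closed region contains I + B = 45 + 5 = 50 lattice points.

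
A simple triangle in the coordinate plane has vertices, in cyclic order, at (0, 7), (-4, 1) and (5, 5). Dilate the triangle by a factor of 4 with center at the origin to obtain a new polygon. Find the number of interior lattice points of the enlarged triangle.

297

By the shoelace formula, twice the signed area is |(0·1 − (-4)·7) + ((-4)·5 − 5·1) + (5·7 − 0·5)| = 38, so the area is 19.
The number of boundary lattice points is Σ gcd(|Δx|,|Δy|) = gcd(4,6) + gcd(9,4) + gcd(5,2) = 2+1+1 = 4.
Scaling by 4 multiplies the area by 4² = 16 (so the new area is 304) and multiplies the boundary lattice-point count by 4, giving 16.
By Pick's theorem, the interior count of the dilated polygon is 304 − 16/2 + 1 = 297.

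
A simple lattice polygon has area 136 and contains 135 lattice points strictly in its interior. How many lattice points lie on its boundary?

Pick's theorem gives A = I + B/2 − 1, so B = 2(A − I + 1) = 2(136 − 135 + 1) = 4.

4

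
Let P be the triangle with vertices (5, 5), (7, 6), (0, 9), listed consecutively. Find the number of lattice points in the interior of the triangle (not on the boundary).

By the shoelace formula, twice the signed area is |(5·6 − 7·5) + (7·9 − 0·6) + (0·5 − 5·9)| = 13, so the area is 6.5.
Summing gcd(|Δx|,|Δy|) over the edges gives the boundary count: gcd(2,1) + gcd(7,3) + gcd(5,4) = 1+1+1 = 3.
By Pick's theorem A = I + B/2 − 1, so I = 6.5 − 3/2 + 1 = 6.

6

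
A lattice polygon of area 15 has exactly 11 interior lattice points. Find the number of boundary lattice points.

Pick's theorem gives A = I + B/2 − 1, so B = 2(A − I + 1) = 2(15 − 11 + 1) = 10.

10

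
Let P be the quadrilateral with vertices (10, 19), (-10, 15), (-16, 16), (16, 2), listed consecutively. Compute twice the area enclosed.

416

The shoelace formula gives twice the area as |(10·15 − (-10)·19) + ((-10)·16 − (-16)·15) + ((-16)·2 − 16·16) + (16·19 − 10·2)| = 416, so the area is 208.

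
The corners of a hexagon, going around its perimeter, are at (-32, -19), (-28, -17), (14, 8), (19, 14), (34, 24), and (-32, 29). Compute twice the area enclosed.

By the shoelace formula, twice the signed area is |((-32)·(-17) − (-28)·(-19)) + ((-28)·8 − 14·(-17)) + (14·14 − 19·8) + (19·24 − 34·14) + (34·29 − (-32)·24) + ((-32)·(-19) − (-32)·29)| = 3340, so the area is 1670.

3340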